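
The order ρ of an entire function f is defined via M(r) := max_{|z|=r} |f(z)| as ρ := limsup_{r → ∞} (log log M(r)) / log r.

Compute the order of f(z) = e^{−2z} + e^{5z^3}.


Each summand is entire of order 1 and 3 respectively (as in the single-exponential case). The order of a sum is at most the max of the orders, so ρ ≤ 3. For the lower bound: on |z|=r choose arg z so that 5z^3 is real positive; then |e^{5z^3}| = e^{5r^3} while |e^{-2z}| ≤ e^{2r^1} = o(e^{5r^3}). So |f| ≥ e^{5r^3}(1 − o(1)) and ρ ≥ 3. Hence ρ = max(1, 3) = 3.
Therefore ρ = 3.

Order ρ = 3.


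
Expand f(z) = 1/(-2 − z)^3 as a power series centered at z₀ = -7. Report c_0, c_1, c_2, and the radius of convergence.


Let w = z − z₀, so z = z₀ + w.
Then -2 − z = -2 − (z₀ + w) = (-2 − z₀) − w = 5 − w.
f(z) = 1/(5 − w)^3 = (1/(5)^3) · (1 − w/(5))^{−3}.
By the binomial series (1−u)^{−3} = Σ_{n≥0} C(n+2, 2) u^n for |u|<1, with u = w/(5):
  c_n = C(n+2, 2) / (5)^(n+3).
  c_0 = 1/(5)^3 = 1/125.
  c_1 = 3/(5)^4 = 3/625.
  c_2 = 6/(5)^5 = 6/3125.
The series is valid for |w/d| < 1, i.e. |z − z₀| < |d|.
Radius of convergence: R = |-2 − z₀| = |5| = 5 (distance from z₀ to the singularity z = -2).

c_0 = 1/125, c_1 = 3/625, c_2 = 6/3125; R = 5.


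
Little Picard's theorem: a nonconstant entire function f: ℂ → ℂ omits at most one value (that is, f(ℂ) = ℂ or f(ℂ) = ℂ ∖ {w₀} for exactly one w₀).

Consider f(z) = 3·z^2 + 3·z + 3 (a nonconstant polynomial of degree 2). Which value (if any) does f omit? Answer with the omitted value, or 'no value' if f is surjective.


Little Picard bounds the complement of f(ℂ) to at most one point.
For every w ∈ ℂ, the equation p(z) − w = 0 is a nonconstant polynomial in z and hence has at least one root by the fundamental theorem of algebra. So p is surjective onto ℂ, omitting no value.

Omitted value: no value.


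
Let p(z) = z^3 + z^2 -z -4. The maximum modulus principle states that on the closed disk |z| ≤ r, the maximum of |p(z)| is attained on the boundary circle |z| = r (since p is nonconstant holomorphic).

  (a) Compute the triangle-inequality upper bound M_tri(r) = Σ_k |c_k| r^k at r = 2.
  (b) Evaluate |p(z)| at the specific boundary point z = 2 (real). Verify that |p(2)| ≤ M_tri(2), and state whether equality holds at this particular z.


Coefficients: c_0 = -4, c_1 = -1, c_2 = 1, c_3 = 1. Radius r = 2.
Part (a). Triangle bound: M_tri(r) = Σ_k |c_k| r^k
  = |-4|·2^0 + |-1|·2^1 + |1|·2^2 + |1|·2^3
  = 4 + 2 + 4 + 8 = 18.
This bounds M(r) := max_{|z|=r} |p(z)| from above; equality holds iff all terms c_k z^k can be made to align in phase at a single z on |z|=r.
Part (b). At z = 2 (real, on the circle |z| = r):
  p(2) = (-4)·2^0 + (-1)·2^1 + (1)·2^2 + (1)·2^3 = 6.
  |p(2)| = 6.
Check: |p(2)| = 6 ≤ 18 = M_tri(2). ✓ Equality does not hold at z = 2 (the coefficients have mixed signs, so the terms do not all align in phase there).

M_tri(2) = 18; |p(2)| = 6; equality at z=2: no.


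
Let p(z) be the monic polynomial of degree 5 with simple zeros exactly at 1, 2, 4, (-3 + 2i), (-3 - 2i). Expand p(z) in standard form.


The polynomial is p(z) = ∏_{α ∈ S} (z − α), where S = {1, 2, 4, (-3 + 2i), (-3 - 2i)}.
Expanding the product yields: p(z) = z^5 -z^4 -15·z^3 -15·z^2 + 134·z -104.
Note conjugate pairs combine to real quadratics: (z − (-3+2i))(z − (-3−2i)) = z² + 6z + 13.
The resulting polynomial has degree 5 and real coefficients as required.

p(z) = z^5 -z^4 -15·z^3 -15·z^2 + 134·z -104.


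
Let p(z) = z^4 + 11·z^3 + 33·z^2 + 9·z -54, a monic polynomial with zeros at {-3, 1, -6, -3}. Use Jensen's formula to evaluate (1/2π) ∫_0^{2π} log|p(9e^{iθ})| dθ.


Zeros: -6, -3, -3, 1; r = 9.
Inside |z| < r: -6, -3, -3, 1. Outside (|z| ≥ r): ∅.
p(0) = -54, so log|p(0)| = log(54) = 3.9890.
Apply Jensen: I(r) = log|p(0)| + Σ_k log(r/|z_k|), summed over zeros inside |z| < r.
  log(r/|z_k|) for z_k = -3: log(9/3) = 1.0986
  log(r/|z_k|) for z_k = 1: log(9/1) = 2.1972
  log(r/|z_k|) for z_k = -6: log(9/6) = 0.4055
  log(r/|z_k|) for z_k = -3: log(9/3) = 1.0986
Sum over inside zeros: 4.7999.
I(r) = log|p(0)| + (inside sum) = 3.9890 + 4.7999 = 8.7889.
Closed form (all zeros inside, monic): I(r) = n·log(r) = 4·log(9) = 8.7889. ✓

I(r) ≈ 8.7889.


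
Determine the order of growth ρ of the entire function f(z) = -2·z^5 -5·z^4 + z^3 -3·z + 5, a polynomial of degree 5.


|f(z)| ≤ Σ|c_k|·r^k = O(r^5) as r → ∞. Polynomial growth is O(e^{r^ε}) for every ε > 0 (since r^5/e^{r^ε} → 0), so ρ ≤ ε for all ε > 0, i.e. ρ = 0. Every nonconstant polynomial has order 0.
Therefore ρ = 0.

Order ρ = 0.


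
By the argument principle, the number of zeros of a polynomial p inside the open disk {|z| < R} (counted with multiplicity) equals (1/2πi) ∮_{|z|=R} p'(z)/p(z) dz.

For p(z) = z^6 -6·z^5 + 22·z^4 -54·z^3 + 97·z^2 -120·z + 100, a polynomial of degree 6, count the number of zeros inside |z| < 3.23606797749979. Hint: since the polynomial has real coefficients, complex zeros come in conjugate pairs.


The zeros of p are: (1 + 2i), (1 - 2i), (2 + 1i), (2 - 1i), (0 + 2i), (0 - 2i).
Their magnitudes are: 2.236, 2.236, 2.236, 2.236, 2, 2.
Zeros with |z| < R = 3.23606797749979: (1 + 2i), (1 - 2i), (2 + 1i), (2 - 1i), (0 + 2i), (0 - 2i).
Count = 6.
By the argument principle, (1/2πi) ∮_{|z|=R} p'(z)/p(z) dz equals exactly this count.

Number of zeros inside |z| < 3.23606797749979: 6.


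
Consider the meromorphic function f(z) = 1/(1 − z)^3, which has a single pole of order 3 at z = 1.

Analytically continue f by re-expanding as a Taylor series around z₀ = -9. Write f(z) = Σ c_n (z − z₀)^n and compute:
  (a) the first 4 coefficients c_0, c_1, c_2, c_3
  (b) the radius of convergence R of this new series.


Let w = z − z₀, so z = z₀ + w.
Then 1 − z = 1 − (z₀ + w) = (1 − z₀) − w = 10 − w.
f(z) = 1/(10 − w)^3 = (1/(10)^3) · (1 − w/(10))^{−3}.
By the binomial series (1−u)^{−3} = Σ_{n≥0} C(n+2, 2) u^n for |u|<1, with u = w/(10):
  c_n = C(n+2, 2) / (10)^(n+3).
  c_0 = 1/(10)^3 = 1/1000.
  c_1 = 3/(10)^4 = 3/10000.
  c_2 = 6/(10)^5 = 3/50000.
  c_3 = 10/(10)^6 = 1/100000.
The series is valid for |w/d| < 1, i.e. |z − z₀| < |d|.
Radius of convergence: R = |1 − z₀| = |10| = 10 (distance from z₀ to the singularity z = 1).

c_0 = 1/1000, c_1 = 3/10000, c_2 = 3/50000, c_3 = 1/100000; R = 10.


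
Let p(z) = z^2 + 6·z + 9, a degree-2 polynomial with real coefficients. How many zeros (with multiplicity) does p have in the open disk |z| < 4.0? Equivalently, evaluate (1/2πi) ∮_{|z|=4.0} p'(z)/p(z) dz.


The zeros of p are: -3, -3.
Their magnitudes are: 3, 3.
Zeros with |z| < R = 4.0: -3, -3.
Count = 2.
By the argument principle, (1/2πi) ∮_{|z|=R} p'(z)/p(z) dz equals exactly this count.

Number of zeros inside |z| < 4.0: 2.


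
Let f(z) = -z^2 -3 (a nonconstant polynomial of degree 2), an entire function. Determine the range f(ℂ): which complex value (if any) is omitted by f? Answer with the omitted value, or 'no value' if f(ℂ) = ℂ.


Little Picard bounds the complement of f(ℂ) to at most one point.
For every w ∈ ℂ, the equation p(z) − w = 0 is a nonconstant polynomial in z and hence has at least one root by the fundamental theorem of algebra. So p is surjective onto ℂ, omitting no value.

Omitted value: no value.


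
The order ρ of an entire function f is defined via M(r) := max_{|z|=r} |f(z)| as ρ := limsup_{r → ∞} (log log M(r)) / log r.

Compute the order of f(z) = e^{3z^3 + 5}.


|e^{3z^3 + 5}| = e^{Re(3·z^3) + 5} ≤ e^{3|z|^3 + 5} = e^{3r^3 + 5} on |z| = r, so ρ ≤ 3. Choosing z on |z|=r so that 3·z^3 is real positive (always possible by picking arg z appropriately) gives |f(z)| = e^{3r^3 + 5}, matching the bound. The additive constant 5 does not affect log log M(r) ~ 3·log r. Hence ρ = 3.
Therefore ρ = 3.

Order ρ = 3.


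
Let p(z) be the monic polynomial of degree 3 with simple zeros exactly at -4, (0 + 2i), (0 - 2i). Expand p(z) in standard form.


The polynomial is p(z) = ∏_{α ∈ S} (z − α), where S = {-4, (0 + 2i), (0 - 2i)}.
Expanding the product yields: p(z) = z^3 + 4·z^2 + 4·z + 16.
Note conjugate pairs combine to real quadratics: (z − (0+2i))(z − (0−2i)) = z² + 4.
The resulting polynomial has degree 3 and real coefficients as required.

p(z) = z^3 + 4·z^2 + 4·z + 16.


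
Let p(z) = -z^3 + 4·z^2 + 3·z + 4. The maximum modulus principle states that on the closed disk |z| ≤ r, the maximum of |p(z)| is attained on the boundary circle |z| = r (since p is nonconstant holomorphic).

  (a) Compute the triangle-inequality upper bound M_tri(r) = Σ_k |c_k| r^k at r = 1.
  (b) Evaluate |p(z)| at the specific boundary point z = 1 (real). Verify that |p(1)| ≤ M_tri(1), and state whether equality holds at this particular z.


Coefficients: c_0 = 4, c_1 = 3, c_2 = 4, c_3 = -1. Radius r = 1.
Part (a). Triangle bound: M_tri(r) = Σ_k |c_k| r^k
  = |4|·1^0 + |3|·1^1 + |4|·1^2 + |-1|·1^3
  = 4 + 3 + 4 + 1 = 12.
This bounds M(r) := max_{|z|=r} |p(z)| from above; equality holds iff all terms c_k z^k can be made to align in phase at a single z on |z|=r.
Part (b). At z = 1 (real, on the circle |z| = r):
  p(1) = (4)·1^0 + (3)·1^1 + (4)·1^2 + (-1)·1^3 = 10.
  |p(1)| = 10.
Check: |p(1)| = 10 ≤ 12 = M_tri(1). ✓ Equality does not hold at z = 1 (the coefficients have mixed signs, so the terms do not all align in phase there).

M_tri(1) = 12; |p(1)| = 10; equality at z=1: no.


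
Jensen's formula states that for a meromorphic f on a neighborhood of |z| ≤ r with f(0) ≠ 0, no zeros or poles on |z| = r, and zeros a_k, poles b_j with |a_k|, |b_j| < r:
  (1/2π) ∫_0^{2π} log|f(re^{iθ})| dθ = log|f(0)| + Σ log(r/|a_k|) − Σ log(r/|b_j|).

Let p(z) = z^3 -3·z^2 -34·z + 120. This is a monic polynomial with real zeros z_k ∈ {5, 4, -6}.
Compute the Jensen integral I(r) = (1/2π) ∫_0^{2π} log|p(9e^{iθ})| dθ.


Zeros: -6, 4, 5; r = 9.
Inside |z| < r: -6, 4, 5. Outside (|z| ≥ r): ∅.
p(0) = 120, so log|p(0)| = log(120) = 4.7875.
Apply Jensen: I(r) = log|p(0)| + Σ_k log(r/|z_k|), summed over zeros inside |z| < r.
  log(r/|z_k|) for z_k = 5: log(9/5) = 0.5878
  log(r/|z_k|) for z_k = 4: log(9/4) = 0.8109
  log(r/|z_k|) for z_k = -6: log(9/6) = 0.4055
Sum over inside zeros: 1.8042.
I(r) = log|p(0)| + (inside sum) = 4.7875 + 1.8042 = 6.5917.
Closed form (all zeros inside, monic): I(r) = n·log(r) = 3·log(9) = 6.5917. ✓

I(r) ≈ 6.5917.


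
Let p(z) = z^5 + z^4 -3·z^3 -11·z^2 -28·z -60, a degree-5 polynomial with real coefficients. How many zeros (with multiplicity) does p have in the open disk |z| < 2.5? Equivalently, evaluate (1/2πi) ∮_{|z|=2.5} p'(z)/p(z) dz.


The zeros of p are: 3, (-2 + 1i), (-2 - 1i), (0 + 2i), (0 - 2i).
Their magnitudes are: 3, 2.236, 2.236, 2, 2.
Zeros with |z| < R = 2.5: (-2 + 1i), (-2 - 1i), (0 + 2i), (0 - 2i).
Count = 4.
By the argument principle, (1/2πi) ∮_{|z|=R} p'(z)/p(z) dz equals exactly this count.

Number of zeros inside |z| < 2.5: 4.


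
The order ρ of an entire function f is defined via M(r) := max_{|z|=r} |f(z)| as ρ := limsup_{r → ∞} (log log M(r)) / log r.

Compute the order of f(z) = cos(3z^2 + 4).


Write cos(w) = (e^{iw} ± e^{−iw})/(2 or 2i), so |cos(w)| ≤ e^{|w|}. With w = 3z^2 + 4, |w| ≤ 3r^2 + 4 on |z|=r, giving M(r) ≤ e^{3r^2 + 4} and ρ ≤ 2. For the lower bound, choose z on |z|=r with 3z^2 purely imaginary of modulus 3r^2; then |cos(3z^2 + 4)| grows like e^{3r^2}/2, so ρ ≥ 2. Hence ρ = 2.
Therefore ρ = 2.

Order ρ = 2.


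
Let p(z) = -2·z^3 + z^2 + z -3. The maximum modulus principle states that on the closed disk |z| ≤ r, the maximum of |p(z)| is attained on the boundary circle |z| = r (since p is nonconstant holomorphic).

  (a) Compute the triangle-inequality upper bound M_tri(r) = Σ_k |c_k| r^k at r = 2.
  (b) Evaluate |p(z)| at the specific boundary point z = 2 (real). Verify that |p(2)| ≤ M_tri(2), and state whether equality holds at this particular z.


Coefficients: c_0 = -3, c_1 = 1, c_2 = 1, c_3 = -2. Radius r = 2.
Part (a). Triangle bound: M_tri(r) = Σ_k |c_k| r^k
  = |-3|·2^0 + |1|·2^1 + |1|·2^2 + |-2|·2^3
  = 3 + 2 + 4 + 16 = 25.
This bounds M(r) := max_{|z|=r} |p(z)| from above; equality holds iff all terms c_k z^k can be made to align in phase at a single z on |z|=r.
Part (b). At z = 2 (real, on the circle |z| = r):
  p(2) = (-3)·2^0 + (1)·2^1 + (1)·2^2 + (-2)·2^3 = -13.
  |p(2)| = 13.
Check: |p(2)| = 13 ≤ 25 = M_tri(2). ✓ Equality does not hold at z = 2 (the coefficients have mixed signs, so the terms do not all align in phase there).

M_tri(2) = 25; |p(2)| = 13; equality at z=2: no.


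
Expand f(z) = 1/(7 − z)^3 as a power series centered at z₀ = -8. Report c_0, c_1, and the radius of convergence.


Let w = z − z₀, so z = z₀ + w.
Then 7 − z = 7 − (z₀ + w) = (7 − z₀) − w = 15 − w.
f(z) = 1/(15 − w)^3 = (1/(15)^3) · (1 − w/(15))^{−3}.
By the binomial series (1−u)^{−3} = Σ_{n≥0} C(n+2, 2) u^n for |u|<1, with u = w/(15):
  c_n = C(n+2, 2) / (15)^(n+3).
  c_0 = 1/(15)^3 = 1/3375.
  c_1 = 3/(15)^4 = 1/16875.
The series is valid for |w/d| < 1, i.e. |z − z₀| < |d|.
Radius of convergence: R = |7 − z₀| = |15| = 15 (distance from z₀ to the singularity z = 7).

c_0 = 1/3375, c_1 = 1/16875; R = 15.


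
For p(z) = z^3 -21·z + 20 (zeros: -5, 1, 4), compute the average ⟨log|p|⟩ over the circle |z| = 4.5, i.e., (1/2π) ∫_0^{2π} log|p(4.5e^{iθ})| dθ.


Zeros: -5, 1, 4; r = 4.5.
Inside |z| < r: 1, 4. Outside (|z| ≥ r): -5.
p(0) = 20, so log|p(0)| = log(20) = 2.9957.
Apply Jensen: I(r) = log|p(0)| + Σ_k log(r/|z_k|), summed over zeros inside |z| < r.
  log(r/|z_k|) for z_k = 1: log(4.5/1) = 1.5041
  log(r/|z_k|) for z_k = 4: log(4.5/4) = 0.1178
  Outside zeros (-5) contribute nothing to the Jensen sum.
Sum over inside zeros: 1.6219.
I(r) = log|p(0)| + (inside sum) = 2.9957 + 1.6219 = 4.6176.
Note: since some zeros are outside |z| ≤ r, the simplified n·log(r) form does NOT apply — only the inside zeros contribute.

I(r) ≈ 4.6176.


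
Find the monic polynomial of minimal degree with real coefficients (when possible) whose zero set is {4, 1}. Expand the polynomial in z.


The polynomial is p(z) = ∏_{α ∈ S} (z − α), where S = {4, 1}.
Expanding the product yields: p(z) = z^2 -5·z + 4.
The resulting polynomial has degree 2 and real coefficients as required.

p(z) = z^2 -5·z + 4.


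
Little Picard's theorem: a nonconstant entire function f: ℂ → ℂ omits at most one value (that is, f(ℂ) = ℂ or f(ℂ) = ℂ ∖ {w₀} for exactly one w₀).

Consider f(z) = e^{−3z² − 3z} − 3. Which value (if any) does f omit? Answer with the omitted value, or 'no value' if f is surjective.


Little Picard bounds the complement of f(ℂ) to at most one point.
The exponent g(z) = −3z² − 3z is a nonconstant polynomial, hence surjective onto ℂ. So e^{g(z)} takes every value in {e^w : w ∈ ℂ} = ℂ ∖ {0}. Adding -3 shifts the range to ℂ ∖ {-3}. f omits exactly -3.

Omitted value: -3.


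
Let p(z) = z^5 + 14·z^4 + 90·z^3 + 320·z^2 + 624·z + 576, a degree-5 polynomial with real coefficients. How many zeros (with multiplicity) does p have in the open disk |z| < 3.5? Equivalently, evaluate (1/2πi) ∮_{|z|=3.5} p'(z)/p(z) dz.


The zeros of p are: (-2 + 2i), (-2 - 2i), (-3 + 3i), (-3 - 3i), -4.
Their magnitudes are: 2.828, 2.828, 4.243, 4.243, 4.
Zeros with |z| < R = 3.5: (-2 + 2i), (-2 - 2i).
Count = 2.
By the argument principle, (1/2πi) ∮_{|z|=R} p'(z)/p(z) dz equals exactly this count.

Number of zeros inside |z| < 3.5: 2.


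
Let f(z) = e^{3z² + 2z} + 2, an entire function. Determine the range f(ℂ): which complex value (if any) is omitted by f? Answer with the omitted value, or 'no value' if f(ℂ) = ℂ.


Little Picard bounds the complement of f(ℂ) to at most one point.
The exponent g(z) = 3z² + 2z is a nonconstant polynomial, hence surjective onto ℂ. So e^{g(z)} takes every value in {e^w : w ∈ ℂ} = ℂ ∖ {0}. Adding 2 shifts the range to ℂ ∖ {2}. f omits exactly 2.

Omitted value: 2.


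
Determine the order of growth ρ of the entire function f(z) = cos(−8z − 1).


cos(w) is a linear combination of e^{iw} and e^{−iw} (or e^w, e^{−w} in the hyperbolic case), so |cos(w)| ≤ e^{|w|}. With w = −8z − 1, |w| ≤ 8|z| + 1 = 8r + 1 on |z| = r, giving M(r) ≤ e^{8r + 1}, so ρ ≤ 1. On a suitable ray (z = it for sin/cos; z = t for sinh/cosh, t real → ∞), |cos(−8z − 1)| grows like e^{8|t|}/2, so ρ ≥ 1. Hence ρ = 1.
Therefore ρ = 1.

Order ρ = 1.


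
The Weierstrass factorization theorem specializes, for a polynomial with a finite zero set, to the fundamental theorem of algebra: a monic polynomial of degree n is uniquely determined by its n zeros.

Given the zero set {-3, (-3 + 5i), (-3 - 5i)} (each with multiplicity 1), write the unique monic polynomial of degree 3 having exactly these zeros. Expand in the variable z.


The polynomial is p(z) = ∏_{α ∈ S} (z − α), where S = {-3, (-3 + 5i), (-3 - 5i)}.
Expanding the product yields: p(z) = z^3 + 9·z^2 + 52·z + 102.
Note conjugate pairs combine to real quadratics: (z − (-3+5i))(z − (-3−5i)) = z² + 6z + 34.
The resulting polynomial has degree 3 and real coefficients as required.

p(z) = z^3 + 9·z^2 + 52·z + 102.


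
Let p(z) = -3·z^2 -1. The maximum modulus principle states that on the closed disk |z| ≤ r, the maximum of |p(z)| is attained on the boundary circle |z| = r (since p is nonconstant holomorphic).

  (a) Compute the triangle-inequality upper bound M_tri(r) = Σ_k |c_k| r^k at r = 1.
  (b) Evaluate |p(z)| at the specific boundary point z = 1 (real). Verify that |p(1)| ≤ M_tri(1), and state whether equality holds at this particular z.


Coefficients: c_0 = -1, c_1 = 0, c_2 = -3. Radius r = 1.
Part (a). Triangle bound: M_tri(r) = Σ_k |c_k| r^k
  = |-1|·1^0 + |0|·1^1 + |-3|·1^2
  = 1 + 0 + 3 = 4.
This bounds M(r) := max_{|z|=r} |p(z)| from above; equality holds iff all terms c_k z^k can be made to align in phase at a single z on |z|=r.
Part (b). At z = 1 (real, on the circle |z| = r):
  p(1) = (-1)·1^0 + (0)·1^1 + (-3)·1^2 = -4.
  |p(1)| = 4.
Since all nonzero coefficients share the same sign, |p(1)| = 4 = M_tri(1); the triangle bound is attained at z = 1, so in fact M(r) = 4.

M_tri(1) = 4; |p(1)| = 4; equality at z=1: yes.


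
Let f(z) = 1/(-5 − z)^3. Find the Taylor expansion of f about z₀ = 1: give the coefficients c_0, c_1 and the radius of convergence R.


Let w = z − z₀, so z = z₀ + w.
Then -5 − z = -5 − (z₀ + w) = (-5 − z₀) − w = -6 − w.
f(z) = 1/(-6 − w)^3 = (1/(-6)^3) · (1 − w/(-6))^{−3}.
By the binomial series (1−u)^{−3} = Σ_{n≥0} C(n+2, 2) u^n for |u|<1, with u = w/(-6):
  c_n = C(n+2, 2) / (-6)^(n+3).
  c_0 = 1/(-6)^3 = -1/216.
  c_1 = 3/(-6)^4 = 1/432.
The series is valid for |w/d| < 1, i.e. |z − z₀| < |d|.
Radius of convergence: R = |-5 − z₀| = |-6| = 6 (distance from z₀ to the singularity z = -5).

c_0 = -1/216, c_1 = 1/432; R = 6.


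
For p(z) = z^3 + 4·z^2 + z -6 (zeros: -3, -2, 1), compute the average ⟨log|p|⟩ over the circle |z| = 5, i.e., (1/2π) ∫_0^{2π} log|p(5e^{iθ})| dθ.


Zeros: -3, -2, 1; r = 5.
Inside |z| < r: -3, -2, 1. Outside (|z| ≥ r): ∅.
p(0) = -6, so log|p(0)| = log(6) = 1.7918.
Apply Jensen: I(r) = log|p(0)| + Σ_k log(r/|z_k|), summed over zeros inside |z| < r.
  log(r/|z_k|) for z_k = -3: log(5/3) = 0.5108
  log(r/|z_k|) for z_k = -2: log(5/2) = 0.9163
  log(r/|z_k|) for z_k = 1: log(5/1) = 1.6094
Sum over inside zeros: 3.0366.
I(r) = log|p(0)| + (inside sum) = 1.7918 + 3.0366 = 4.8283.
Closed form (all zeros inside, monic): I(r) = n·log(r) = 3·log(5) = 4.8283. ✓

I(r) ≈ 4.8283.


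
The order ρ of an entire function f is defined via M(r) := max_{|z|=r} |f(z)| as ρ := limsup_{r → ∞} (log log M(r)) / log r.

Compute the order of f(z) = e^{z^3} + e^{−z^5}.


Each summand is entire of order 3 and 5 respectively (as in the single-exponential case). The order of a sum is at most the max of the orders, so ρ ≤ 5. For the lower bound: on |z|=r choose arg z so that -1z^5 is real positive; then |e^{-1z^5}| = e^{1r^5} while |e^{1z^3}| ≤ e^{1r^3} = o(e^{1r^5}). So |f| ≥ e^{1r^5}(1 − o(1)) and ρ ≥ 5. Hence ρ = max(3, 5) = 5.
Therefore ρ = 5.

Order ρ = 5.


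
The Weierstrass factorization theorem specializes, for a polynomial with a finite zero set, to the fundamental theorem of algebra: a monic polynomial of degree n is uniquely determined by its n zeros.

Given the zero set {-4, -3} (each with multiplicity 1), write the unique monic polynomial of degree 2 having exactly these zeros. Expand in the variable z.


The polynomial is p(z) = ∏_{α ∈ S} (z − α), where S = {-4, -3}.
Expanding the product yields: p(z) = z^2 + 7·z + 12.
The resulting polynomial has degree 2 and real coefficients as required.

p(z) = z^2 + 7·z + 12.


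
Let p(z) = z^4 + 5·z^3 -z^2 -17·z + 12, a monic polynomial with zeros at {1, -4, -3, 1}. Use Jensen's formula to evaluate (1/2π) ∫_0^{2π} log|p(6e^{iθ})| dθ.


Zeros: -4, -3, 1, 1; r = 6.
Inside |z| < r: -4, -3, 1, 1. Outside (|z| ≥ r): ∅.
p(0) = 12, so log|p(0)| = log(12) = 2.4849.
Apply Jensen: I(r) = log|p(0)| + Σ_k log(r/|z_k|), summed over zeros inside |z| < r.
  log(r/|z_k|) for z_k = 1: log(6/1) = 1.7918
  log(r/|z_k|) for z_k = -4: log(6/4) = 0.4055
  log(r/|z_k|) for z_k = -3: log(6/3) = 0.6931
  log(r/|z_k|) for z_k = 1: log(6/1) = 1.7918
Sum over inside zeros: 4.6821.
I(r) = log|p(0)| + (inside sum) = 2.4849 + 4.6821 = 7.1670.
Closed form (all zeros inside, monic): I(r) = n·log(r) = 4·log(6) = 7.1670. ✓

I(r) ≈ 7.1670.


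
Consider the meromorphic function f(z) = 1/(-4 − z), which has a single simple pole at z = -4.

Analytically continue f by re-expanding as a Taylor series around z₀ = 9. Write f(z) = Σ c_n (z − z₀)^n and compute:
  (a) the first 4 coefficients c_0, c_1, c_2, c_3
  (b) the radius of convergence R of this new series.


Let w = z − z₀, so z = z₀ + w.
Then -4 − z = -4 − (z₀ + w) = (-4 − z₀) − w = -13 − w.
f(z) = 1/(-13 − w) = (1/(-13)) · 1/(1 − w/(-13)) = Σ_{n≥0} w^n / (-13)^(n+1).
So c_n = 1/(-13)^(n+1):
  c_0 = 1/(-13)^1 = -1/13.
  c_1 = 1/(-13)^2 = 1/169.
  c_2 = 1/(-13)^3 = -1/2197.
  c_3 = 1/(-13)^4 = 1/28561.
The series is valid for |w/d| < 1, i.e. |z − z₀| < |d|.
Radius of convergence: R = |-4 − z₀| = |-13| = 13 (distance from z₀ to the singularity z = -4).

c_0 = -1/13, c_1 = 1/169, c_2 = -1/2197, c_3 = 1/28561; R = 13.


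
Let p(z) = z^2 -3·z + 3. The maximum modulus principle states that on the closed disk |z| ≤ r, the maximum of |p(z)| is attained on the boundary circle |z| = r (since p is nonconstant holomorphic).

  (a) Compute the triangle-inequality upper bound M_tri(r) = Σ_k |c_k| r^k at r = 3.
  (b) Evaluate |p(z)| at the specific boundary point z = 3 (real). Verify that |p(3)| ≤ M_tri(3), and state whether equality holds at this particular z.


Coefficients: c_0 = 3, c_1 = -3, c_2 = 1. Radius r = 3.
Part (a). Triangle bound: M_tri(r) = Σ_k |c_k| r^k
  = |3|·3^0 + |-3|·3^1 + |1|·3^2
  = 3 + 9 + 9 = 21.
This bounds M(r) := max_{|z|=r} |p(z)| from above; equality holds iff all terms c_k z^k can be made to align in phase at a single z on |z|=r.
Part (b). At z = 3 (real, on the circle |z| = r):
  p(3) = (3)·3^0 + (-3)·3^1 + (1)·3^2 = 3.
  |p(3)| = 3.
Check: |p(3)| = 3 ≤ 21 = M_tri(3). ✓ Equality does not hold at z = 3 (the coefficients have mixed signs, so the terms do not all align in phase there).

M_tri(3) = 21; |p(3)| = 3; equality at z=3: no.


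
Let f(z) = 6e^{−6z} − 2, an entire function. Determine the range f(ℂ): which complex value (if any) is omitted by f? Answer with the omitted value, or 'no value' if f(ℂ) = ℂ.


Little Picard bounds the complement of f(ℂ) to at most one point.
e^{−6z} is never zero on ℂ, so 6·e^{−6z} takes every value in ℂ ∖ {0}. Adding -2 shifts the range to ℂ ∖ {-2}. Thus f omits exactly the value -2.

Omitted value: -2.


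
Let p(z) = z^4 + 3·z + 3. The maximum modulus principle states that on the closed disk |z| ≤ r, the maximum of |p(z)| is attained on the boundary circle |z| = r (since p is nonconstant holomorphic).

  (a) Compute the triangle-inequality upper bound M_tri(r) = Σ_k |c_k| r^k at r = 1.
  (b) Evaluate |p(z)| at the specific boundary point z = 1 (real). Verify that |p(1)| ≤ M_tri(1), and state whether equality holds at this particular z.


Coefficients: c_0 = 3, c_1 = 3, c_2 = 0, c_3 = 0, c_4 = 1. Radius r = 1.
Part (a). Triangle bound: M_tri(r) = Σ_k |c_k| r^k
  = |3|·1^0 + |3|·1^1 + |0|·1^2 + |0|·1^3 + |1|·1^4
  = 3 + 3 + 0 + 0 + 1 = 7.
This bounds M(r) := max_{|z|=r} |p(z)| from above; equality holds iff all terms c_k z^k can be made to align in phase at a single z on |z|=r.
Part (b). At z = 1 (real, on the circle |z| = r):
  p(1) = (3)·1^0 + (3)·1^1 + (0)·1^2 + (0)·1^3 + (1)·1^4 = 7.
  |p(1)| = 7.
Since all nonzero coefficients share the same sign, |p(1)| = 7 = M_tri(1); the triangle bound is attained at z = 1, so in fact M(r) = 7.

M_tri(1) = 7; |p(1)| = 7; equality at z=1: yes.


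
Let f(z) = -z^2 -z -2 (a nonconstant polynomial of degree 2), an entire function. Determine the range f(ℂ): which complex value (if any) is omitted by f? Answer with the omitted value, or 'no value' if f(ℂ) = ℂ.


Little Picard bounds the complement of f(ℂ) to at most one point.
For every w ∈ ℂ, the equation p(z) − w = 0 is a nonconstant polynomial in z and hence has at least one root by the fundamental theorem of algebra. So p is surjective onto ℂ, omitting no value.

Omitted value: no value.


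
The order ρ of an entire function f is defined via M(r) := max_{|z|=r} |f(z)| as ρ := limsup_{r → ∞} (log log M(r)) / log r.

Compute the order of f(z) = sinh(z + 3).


sinh(w) is a linear combination of e^{iw} and e^{−iw} (or e^w, e^{−w} in the hyperbolic case), so |sinh(w)| ≤ e^{|w|}. With w = z + 3, |w| ≤ 1|z| + 3 = 1r + 3 on |z| = r, giving M(r) ≤ e^{1r + 3}, so ρ ≤ 1. On a suitable ray (z = it for sin/cos; z = t for sinh/cosh, t real → ∞), |sinh(z + 3)| grows like e^{1|t|}/2, so ρ ≥ 1. Hence ρ = 1.
Therefore ρ = 1.

Order ρ = 1.


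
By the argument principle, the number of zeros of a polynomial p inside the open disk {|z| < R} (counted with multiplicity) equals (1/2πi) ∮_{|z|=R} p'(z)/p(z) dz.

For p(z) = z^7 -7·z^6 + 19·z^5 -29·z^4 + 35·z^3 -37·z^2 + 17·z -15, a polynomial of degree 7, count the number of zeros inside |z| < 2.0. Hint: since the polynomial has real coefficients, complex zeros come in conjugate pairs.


The zeros of p are: (2 + 1i), (2 - 1i), (0 + 1i), (0 - 1i), (0 + 1i), (0 - 1i), 3.
Their magnitudes are: 2.236, 2.236, 1, 1, 1, 1, 3.
Zeros with |z| < R = 2.0: (0 + 1i), (0 - 1i), (0 + 1i), (0 - 1i).
Count = 4.
By the argument principle, (1/2πi) ∮_{|z|=R} p'(z)/p(z) dz equals exactly this count.

Number of zeros inside |z| < 2.0: 4.


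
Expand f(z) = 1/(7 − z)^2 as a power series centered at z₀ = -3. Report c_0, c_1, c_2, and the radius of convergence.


Let w = z − z₀, so z = z₀ + w.
Then 7 − z = 7 − (z₀ + w) = (7 − z₀) − w = 10 − w.
f(z) = 1/(10 − w)^2 = (1/(10)^2) · (1 − w/(10))^{−2}.
By the binomial series (1−u)^{−2} = Σ_{n≥0} C(n+1, 1) u^n for |u|<1, with u = w/(10):
  c_n = C(n+1, 1) / (10)^(n+2).
  c_0 = 1/(10)^2 = 1/100.
  c_1 = 2/(10)^3 = 1/500.
  c_2 = 3/(10)^4 = 3/10000.
The series is valid for |w/d| < 1, i.e. |z − z₀| < |d|.
Radius of convergence: R = |7 − z₀| = |10| = 10 (distance from z₀ to the singularity z = 7).

c_0 = 1/100, c_1 = 1/500, c_2 = 3/10000; R = 10.


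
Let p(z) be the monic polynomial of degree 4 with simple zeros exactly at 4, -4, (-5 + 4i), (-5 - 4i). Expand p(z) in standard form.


The polynomial is p(z) = ∏_{α ∈ S} (z − α), where S = {4, -4, (-5 + 4i), (-5 - 4i)}.
Expanding the product yields: p(z) = z^4 + 10·z^3 + 25·z^2 -160·z -656.
Note conjugate pairs combine to real quadratics: (z − (-5+4i))(z − (-5−4i)) = z² + 10z + 41.
The resulting polynomial has degree 4 and real coefficients as required.

p(z) = z^4 + 10·z^3 + 25·z^2 -160·z -656.


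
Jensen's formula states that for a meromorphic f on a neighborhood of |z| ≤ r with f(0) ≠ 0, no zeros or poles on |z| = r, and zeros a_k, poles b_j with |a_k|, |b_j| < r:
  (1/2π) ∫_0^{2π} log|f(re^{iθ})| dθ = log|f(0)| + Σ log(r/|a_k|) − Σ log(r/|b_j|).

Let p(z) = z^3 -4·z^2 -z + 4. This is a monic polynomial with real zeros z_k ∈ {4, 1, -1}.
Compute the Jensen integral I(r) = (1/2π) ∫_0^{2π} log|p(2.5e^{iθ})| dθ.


Zeros: -1, 1, 4; r = 2.5.
Inside |z| < r: -1, 1. Outside (|z| ≥ r): 4.
p(0) = 4, so log|p(0)| = log(4) = 1.3863.
Apply Jensen: I(r) = log|p(0)| + Σ_k log(r/|z_k|), summed over zeros inside |z| < r.
  log(r/|z_k|) for z_k = 1: log(2.5/1) = 0.9163
  log(r/|z_k|) for z_k = -1: log(2.5/1) = 0.9163
  Outside zeros (4) contribute nothing to the Jensen sum.
Sum over inside zeros: 1.8326.
I(r) = log|p(0)| + (inside sum) = 1.3863 + 1.8326 = 3.2189.
Note: since some zeros are outside |z| ≤ r, the simplified n·log(r) form does NOT apply — only the inside zeros contribute.

I(r) ≈ 3.2189.


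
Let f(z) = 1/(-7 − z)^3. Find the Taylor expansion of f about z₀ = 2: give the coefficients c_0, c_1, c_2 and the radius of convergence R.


Let w = z − z₀, so z = z₀ + w.
Then -7 − z = -7 − (z₀ + w) = (-7 − z₀) − w = -9 − w.
f(z) = 1/(-9 − w)^3 = (1/(-9)^3) · (1 − w/(-9))^{−3}.
By the binomial series (1−u)^{−3} = Σ_{n≥0} C(n+2, 2) u^n for |u|<1, with u = w/(-9):
  c_n = C(n+2, 2) / (-9)^(n+3).
  c_0 = 1/(-9)^3 = -1/729.
  c_1 = 3/(-9)^4 = 1/2187.
  c_2 = 6/(-9)^5 = -2/19683.
The series is valid for |w/d| < 1, i.e. |z − z₀| < |d|.
Radius of convergence: R = |-7 − z₀| = |-9| = 9 (distance from z₀ to the singularity z = -7).

c_0 = -1/729, c_1 = 1/2187, c_2 = -2/19683; R = 9.


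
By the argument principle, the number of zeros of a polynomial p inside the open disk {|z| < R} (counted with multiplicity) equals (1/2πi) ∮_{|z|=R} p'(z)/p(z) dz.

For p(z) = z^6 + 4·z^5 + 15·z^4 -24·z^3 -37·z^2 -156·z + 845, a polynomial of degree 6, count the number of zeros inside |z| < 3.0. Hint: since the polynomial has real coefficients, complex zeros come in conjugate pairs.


The zeros of p are: (2 + 1i), (2 - 1i), (-2 + 3i), (-2 - 3i), (-2 + 3i), (-2 - 3i).
Their magnitudes are: 2.236, 2.236, 3.606, 3.606, 3.606, 3.606.
Zeros with |z| < R = 3.0: (2 + 1i), (2 - 1i).
Count = 2.
By the argument principle, (1/2πi) ∮_{|z|=R} p'(z)/p(z) dz equals exactly this count.

Number of zeros inside |z| < 3.0: 2.


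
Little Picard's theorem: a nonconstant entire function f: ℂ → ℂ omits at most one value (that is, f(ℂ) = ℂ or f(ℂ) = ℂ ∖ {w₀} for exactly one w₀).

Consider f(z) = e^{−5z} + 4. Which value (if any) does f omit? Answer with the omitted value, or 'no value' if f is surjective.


Little Picard bounds the complement of f(ℂ) to at most one point.
e^{−5z} is never zero on ℂ, so 1·e^{−5z} takes every value in ℂ ∖ {0}. Adding 4 shifts the range to ℂ ∖ {4}. Thus f omits exactly the value 4.

Omitted value: 4.


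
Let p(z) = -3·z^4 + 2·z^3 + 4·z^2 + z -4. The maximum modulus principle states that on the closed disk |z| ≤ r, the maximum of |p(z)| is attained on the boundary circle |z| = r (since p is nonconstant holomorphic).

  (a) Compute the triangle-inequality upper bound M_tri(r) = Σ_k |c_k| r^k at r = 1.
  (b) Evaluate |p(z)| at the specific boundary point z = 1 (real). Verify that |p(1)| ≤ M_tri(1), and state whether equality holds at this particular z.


Coefficients: c_0 = -4, c_1 = 1, c_2 = 4, c_3 = 2, c_4 = -3. Radius r = 1.
Part (a). Triangle bound: M_tri(r) = Σ_k |c_k| r^k
  = |-4|·1^0 + |1|·1^1 + |4|·1^2 + |2|·1^3 + |-3|·1^4
  = 4 + 1 + 4 + 2 + 3 = 14.
This bounds M(r) := max_{|z|=r} |p(z)| from above; equality holds iff all terms c_k z^k can be made to align in phase at a single z on |z|=r.
Part (b). At z = 1 (real, on the circle |z| = r):
  p(1) = (-4)·1^0 + (1)·1^1 + (4)·1^2 + (2)·1^3 + (-3)·1^4 = 0.
  |p(1)| = 0.
Check: |p(1)| = 0 ≤ 14 = M_tri(1). ✓ Equality does not hold at z = 1 (the coefficients have mixed signs, so the terms do not all align in phase there).

M_tri(1) = 14; |p(1)| = 0; equality at z=1: no.


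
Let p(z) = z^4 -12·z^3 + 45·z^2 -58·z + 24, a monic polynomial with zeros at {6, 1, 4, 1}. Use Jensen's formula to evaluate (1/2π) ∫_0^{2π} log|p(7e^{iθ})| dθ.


Zeros: 1, 1, 4, 6; r = 7.
Inside |z| < r: 1, 1, 4, 6. Outside (|z| ≥ r): ∅.
p(0) = 24, so log|p(0)| = log(24) = 3.1781.
Apply Jensen: I(r) = log|p(0)| + Σ_k log(r/|z_k|), summed over zeros inside |z| < r.
  log(r/|z_k|) for z_k = 6: log(7/6) = 0.1542
  log(r/|z_k|) for z_k = 1: log(7/1) = 1.9459
  log(r/|z_k|) for z_k = 4: log(7/4) = 0.5596
  log(r/|z_k|) for z_k = 1: log(7/1) = 1.9459
Sum over inside zeros: 4.6056.
I(r) = log|p(0)| + (inside sum) = 3.1781 + 4.6056 = 7.7836.
Closed form (all zeros inside, monic): I(r) = n·log(r) = 4·log(7) = 7.7836. ✓

I(r) ≈ 7.7836.


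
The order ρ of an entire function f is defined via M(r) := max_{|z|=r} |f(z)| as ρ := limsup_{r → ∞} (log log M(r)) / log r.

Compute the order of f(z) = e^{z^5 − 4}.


|e^{z^5 − 4}| = e^{Re(1·z^5) + -4} ≤ e^{1|z|^5 + -4} = e^{1r^5 + -4} on |z| = r, so ρ ≤ 5. Choosing z on |z|=r so that 1·z^5 is real positive (always possible by picking arg z appropriately) gives |f(z)| = e^{1r^5 + -4}, matching the bound. The additive constant -4 does not affect log log M(r) ~ 5·log r. Hence ρ = 5.
Therefore ρ = 5.

Order ρ = 5.


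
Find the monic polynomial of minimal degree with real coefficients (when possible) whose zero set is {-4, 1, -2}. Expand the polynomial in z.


The polynomial is p(z) = ∏_{α ∈ S} (z − α), where S = {-4, 1, -2}.
Expanding the product yields: p(z) = z^3 + 5·z^2 + 2·z -8.
The resulting polynomial has degree 3 and real coefficients as required.

p(z) = z^3 + 5·z^2 + 2·z -8.


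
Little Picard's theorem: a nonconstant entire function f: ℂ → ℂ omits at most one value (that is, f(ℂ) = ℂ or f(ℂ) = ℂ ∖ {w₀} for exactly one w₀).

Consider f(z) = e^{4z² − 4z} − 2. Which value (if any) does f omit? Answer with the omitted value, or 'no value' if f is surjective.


Little Picard bounds the complement of f(ℂ) to at most one point.
The exponent g(z) = 4z² − 4z is a nonconstant polynomial, hence surjective onto ℂ. So e^{g(z)} takes every value in {e^w : w ∈ ℂ} = ℂ ∖ {0}. Adding -2 shifts the range to ℂ ∖ {-2}. f omits exactly -2.

Omitted value: -2.


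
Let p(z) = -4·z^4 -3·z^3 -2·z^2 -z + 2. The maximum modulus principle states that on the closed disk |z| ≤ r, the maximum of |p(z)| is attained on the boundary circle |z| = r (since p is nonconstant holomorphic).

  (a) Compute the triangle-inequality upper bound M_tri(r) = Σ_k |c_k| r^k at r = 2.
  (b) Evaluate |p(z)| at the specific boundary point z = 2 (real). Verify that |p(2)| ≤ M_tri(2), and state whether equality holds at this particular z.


Coefficients: c_0 = 2, c_1 = -1, c_2 = -2, c_3 = -3, c_4 = -4. Radius r = 2.
Part (a). Triangle bound: M_tri(r) = Σ_k |c_k| r^k
  = |2|·2^0 + |-1|·2^1 + |-2|·2^2 + |-3|·2^3 + |-4|·2^4
  = 2 + 2 + 8 + 24 + 64 = 100.
This bounds M(r) := max_{|z|=r} |p(z)| from above; equality holds iff all terms c_k z^k can be made to align in phase at a single z on |z|=r.
Part (b). At z = 2 (real, on the circle |z| = r):
  p(2) = (2)·2^0 + (-1)·2^1 + (-2)·2^2 + (-3)·2^3 + (-4)·2^4 = -96.
  |p(2)| = 96.
Check: |p(2)| = 96 ≤ 100 = M_tri(2). ✓ Equality does not hold at z = 2 (the coefficients have mixed signs, so the terms do not all align in phase there).

M_tri(2) = 100; |p(2)| = 96; equality at z=2: no.


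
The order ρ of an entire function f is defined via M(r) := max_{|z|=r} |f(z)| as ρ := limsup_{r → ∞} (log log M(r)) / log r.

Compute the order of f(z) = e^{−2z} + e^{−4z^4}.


Each summand is entire of order 1 and 4 respectively (as in the single-exponential case). The order of a sum is at most the max of the orders, so ρ ≤ 4. For the lower bound: on |z|=r choose arg z so that -4z^4 is real positive; then |e^{-4z^4}| = e^{4r^4} while |e^{-2z}| ≤ e^{2r^1} = o(e^{4r^4}). So |f| ≥ e^{4r^4}(1 − o(1)) and ρ ≥ 4. Hence ρ = max(1, 4) = 4.
Therefore ρ = 4.

Order ρ = 4.


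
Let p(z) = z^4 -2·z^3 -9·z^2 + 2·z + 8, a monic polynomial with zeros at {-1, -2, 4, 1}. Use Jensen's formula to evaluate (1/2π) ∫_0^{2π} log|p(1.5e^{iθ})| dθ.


Zeros: -2, -1, 1, 4; r = 1.5.
Inside |z| < r: -1, 1. Outside (|z| ≥ r): -2, 4.
p(0) = 8, so log|p(0)| = log(8) = 2.0794.
Apply Jensen: I(r) = log|p(0)| + Σ_k log(r/|z_k|), summed over zeros inside |z| < r.
  log(r/|z_k|) for z_k = -1: log(1.5/1) = 0.4055
  log(r/|z_k|) for z_k = 1: log(1.5/1) = 0.4055
  Outside zeros (-2, 4) contribute nothing to the Jensen sum.
Sum over inside zeros: 0.8109.
I(r) = log|p(0)| + (inside sum) = 2.0794 + 0.8109 = 2.8904.
Note: since some zeros are outside |z| ≤ r, the simplified n·log(r) form does NOT apply — only the inside zeros contribute.

I(r) ≈ 2.8904.


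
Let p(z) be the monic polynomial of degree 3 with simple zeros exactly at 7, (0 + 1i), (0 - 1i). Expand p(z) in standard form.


The polynomial is p(z) = ∏_{α ∈ S} (z − α), where S = {7, (0 + 1i), (0 - 1i)}.
Expanding the product yields: p(z) = z^3 -7·z^2 + z -7.
Note conjugate pairs combine to real quadratics: (z − (0+1i))(z − (0−1i)) = z² + 1.
The resulting polynomial has degree 3 and real coefficients as required.

p(z) = z^3 -7·z^2 + z -7.


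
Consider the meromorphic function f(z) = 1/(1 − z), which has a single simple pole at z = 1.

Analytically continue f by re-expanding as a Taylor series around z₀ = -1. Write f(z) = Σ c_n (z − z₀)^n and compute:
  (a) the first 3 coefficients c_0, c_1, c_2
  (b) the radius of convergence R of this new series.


Let w = z − z₀, so z = z₀ + w.
Then 1 − z = 1 − (z₀ + w) = (1 − z₀) − w = 2 − w.
f(z) = 1/(2 − w) = (1/(2)) · 1/(1 − w/(2)) = Σ_{n≥0} w^n / (2)^(n+1).
So c_n = 1/(2)^(n+1):
  c_0 = 1/(2)^1 = 1/2.
  c_1 = 1/(2)^2 = 1/4.
  c_2 = 1/(2)^3 = 1/8.
The series is valid for |w/d| < 1, i.e. |z − z₀| < |d|.
Radius of convergence: R = |1 − z₀| = |2| = 2 (distance from z₀ to the singularity z = 1).

c_0 = 1/2, c_1 = 1/4, c_2 = 1/8; R = 2.


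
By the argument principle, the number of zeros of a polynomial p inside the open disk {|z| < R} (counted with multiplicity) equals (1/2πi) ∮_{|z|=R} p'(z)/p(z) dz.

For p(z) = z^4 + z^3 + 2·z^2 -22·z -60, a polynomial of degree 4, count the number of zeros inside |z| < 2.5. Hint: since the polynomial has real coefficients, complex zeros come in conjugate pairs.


The zeros of p are: (-1 + 3i), (-1 - 3i), 3, -2.
Their magnitudes are: 3.162, 3.162, 3, 2.
Zeros with |z| < R = 2.5: -2.
Count = 1.
By the argument principle, (1/2πi) ∮_{|z|=R} p'(z)/p(z) dz equals exactly this count.

Number of zeros inside |z| < 2.5: 1.


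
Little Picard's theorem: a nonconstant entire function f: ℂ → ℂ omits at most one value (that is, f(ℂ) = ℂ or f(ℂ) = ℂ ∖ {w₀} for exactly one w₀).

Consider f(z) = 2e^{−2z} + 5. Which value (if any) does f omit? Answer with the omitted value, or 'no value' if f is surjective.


Little Picard bounds the complement of f(ℂ) to at most one point.
e^{−2z} is never zero on ℂ, so 2·e^{−2z} takes every value in ℂ ∖ {0}. Adding 5 shifts the range to ℂ ∖ {5}. Thus f omits exactly the value 5.

Omitted value: 5.


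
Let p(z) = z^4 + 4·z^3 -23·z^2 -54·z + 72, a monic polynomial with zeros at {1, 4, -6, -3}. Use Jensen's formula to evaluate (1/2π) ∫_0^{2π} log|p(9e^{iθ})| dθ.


Zeros: -6, -3, 1, 4; r = 9.
Inside |z| < r: -6, -3, 1, 4. Outside (|z| ≥ r): ∅.
p(0) = 72, so log|p(0)| = log(72) = 4.2767.
Apply Jensen: I(r) = log|p(0)| + Σ_k log(r/|z_k|), summed over zeros inside |z| < r.
  log(r/|z_k|) for z_k = 1: log(9/1) = 2.1972
  log(r/|z_k|) for z_k = 4: log(9/4) = 0.8109
  log(r/|z_k|) for z_k = -6: log(9/6) = 0.4055
  log(r/|z_k|) for z_k = -3: log(9/3) = 1.0986
Sum over inside zeros: 4.5122.
I(r) = log|p(0)| + (inside sum) = 4.2767 + 4.5122 = 8.7889.
Closed form (all zeros inside, monic): I(r) = n·log(r) = 4·log(9) = 8.7889. ✓

I(r) ≈ 8.7889.
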